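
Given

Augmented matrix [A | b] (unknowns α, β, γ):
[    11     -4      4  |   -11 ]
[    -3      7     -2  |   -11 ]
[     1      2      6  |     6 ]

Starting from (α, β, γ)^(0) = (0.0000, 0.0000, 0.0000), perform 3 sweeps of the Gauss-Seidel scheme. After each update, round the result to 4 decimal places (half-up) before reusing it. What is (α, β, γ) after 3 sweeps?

(-2.5141, -2.0517, 2.1029)

Iteration 1:
  α = (-11 - (-4)·0.0000 - (4)·0.0000) / (11) = -1.0000
  β = (-11 - (-3)·-1.0000 - (-2)·0.0000) / (7) = -2.0000
  γ = (6 - (1)·-1.0000 - (2)·-2.0000) / (6) = 1.8333
Iteration 2:
  α = (-11 - (-4)·-2.0000 - (4)·1.8333) / (11) = -2.3939
  β = (-11 - (-3)·-2.3939 - (-2)·1.8333) / (7) = -2.0736
  γ = (6 - (1)·-2.3939 - (2)·-2.0736) / (6) = 2.0902
Iteration 3:
  α = (-11 - (-4)·-2.0736 - (4)·2.0902) / (11) = -2.5141
  β = (-11 - (-3)·-2.5141 - (-2)·2.0902) / (7) = -2.0517
  γ = (6 - (1)·-2.5141 - (2)·-2.0517) / (6) = 2.1029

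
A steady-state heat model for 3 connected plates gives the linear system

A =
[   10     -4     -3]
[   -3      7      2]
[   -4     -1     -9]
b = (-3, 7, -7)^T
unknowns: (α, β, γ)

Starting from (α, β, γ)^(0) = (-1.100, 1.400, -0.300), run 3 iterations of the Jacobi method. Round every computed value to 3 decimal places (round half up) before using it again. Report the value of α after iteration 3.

Iteration 1:
  α = (-3 - (-4)·1.400 - (-3)·-0.300) / (10) = 0.170
  β = (7 - (-3)·-1.100 - (2)·-0.300) / (7) = 0.614
  γ = (-7 - (-4)·-1.100 - (-1)·1.400) / (-9) = 1.111
Iteration 2:
  α = (-3 - (-4)·0.614 - (-3)·1.111) / (10) = 0.279
  β = (7 - (-3)·0.170 - (2)·1.111) / (7) = 0.755
  γ = (-7 - (-4)·0.170 - (-1)·0.614) / (-9) = 0.634
Iteration 3:
  α = (-3 - (-4)·0.755 - (-3)·0.634) / (10) = 0.192
  β = (7 - (-3)·0.279 - (2)·0.634) / (7) = 0.938
  γ = (-7 - (-4)·0.279 - (-1)·0.755) / (-9) = 0.570

0.192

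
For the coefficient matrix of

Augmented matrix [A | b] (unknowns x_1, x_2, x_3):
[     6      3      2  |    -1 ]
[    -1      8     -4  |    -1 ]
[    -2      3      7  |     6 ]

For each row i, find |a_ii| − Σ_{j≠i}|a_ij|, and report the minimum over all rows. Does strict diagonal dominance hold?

row 1: |6| − (3+2) = 1
row 2: |8| − (1+4) = 3
row 3: |7| − (2+3) = 2
minimum over rows = 1 → strictly diagonally dominant (convergence guaranteed)

1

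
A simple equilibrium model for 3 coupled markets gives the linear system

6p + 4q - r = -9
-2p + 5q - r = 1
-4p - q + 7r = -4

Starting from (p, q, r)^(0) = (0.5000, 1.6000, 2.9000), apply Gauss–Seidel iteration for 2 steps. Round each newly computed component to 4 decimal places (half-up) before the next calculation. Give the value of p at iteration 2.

Iteration 1:
  p = (-9 - (4)·1.6000 - (-1)·2.9000) / (6) = -2.0833
  q = (1 - (-2)·-2.0833 - (-1)·2.9000) / (5) = -0.0533
  r = (-4 - (-4)·-2.0833 - (-1)·-0.0533) / (7) = -1.7695
Iteration 2:
  p = (-9 - (4)·-0.0533 - (-1)·-1.7695) / (6) = -1.7594
  q = (1 - (-2)·-1.7594 - (-1)·-1.7695) / (5) = -0.8577
  r = (-4 - (-4)·-1.7594 - (-1)·-0.8577) / (7) = -1.6993

-1.7594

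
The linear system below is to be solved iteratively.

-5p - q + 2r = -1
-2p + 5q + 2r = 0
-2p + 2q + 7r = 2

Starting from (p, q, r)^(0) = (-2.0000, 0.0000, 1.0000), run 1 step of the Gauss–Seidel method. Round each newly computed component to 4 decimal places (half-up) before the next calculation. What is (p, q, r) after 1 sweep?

Iteration 1:
  p = (-1 - (-1)·0.0000 - (2)·1.0000) / (-5) = 0.6000
  q = (0 - (-2)·0.6000 - (2)·1.0000) / (5) = -0.1600
  r = (2 - (-2)·0.6000 - (2)·-0.1600) / (7) = 0.5029

(0.6000, -0.1600, 0.5029)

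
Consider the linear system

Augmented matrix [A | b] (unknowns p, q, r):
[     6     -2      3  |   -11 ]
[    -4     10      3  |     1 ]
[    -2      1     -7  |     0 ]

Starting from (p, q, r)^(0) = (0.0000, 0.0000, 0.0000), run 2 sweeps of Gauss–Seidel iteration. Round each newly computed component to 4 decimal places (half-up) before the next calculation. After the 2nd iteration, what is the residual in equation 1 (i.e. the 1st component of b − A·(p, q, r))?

-0.8397

Iteration 1:
  p = (-11 - (-2)·0.0000 - (3)·0.0000) / (6) = -1.8333
  q = (1 - (-4)·-1.8333 - (3)·0.0000) / (10) = -0.6333
  r = (0 - (-2)·-1.8333 - (1)·-0.6333) / (-7) = 0.4333
Iteration 2:
  p = (-11 - (-2)·-0.6333 - (3)·0.4333) / (6) = -2.2611
  q = (1 - (-4)·-2.2611 - (3)·0.4333) / (10) = -0.9344
  r = (0 - (-2)·-2.2611 - (1)·-0.9344) / (-7) = 0.5125
Residual b − A·x = (-0.8397, -0.2379, -0.0003)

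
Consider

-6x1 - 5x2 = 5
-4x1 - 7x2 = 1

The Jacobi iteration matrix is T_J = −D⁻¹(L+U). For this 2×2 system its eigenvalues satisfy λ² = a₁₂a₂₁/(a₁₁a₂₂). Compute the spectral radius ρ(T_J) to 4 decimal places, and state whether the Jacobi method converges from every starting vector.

a₁₂a₂₁/(a₁₁a₂₂) = (-5)·(-4) / ((-6)·(-7)) = 0.476190
ρ = √|0.476190| = √0.476190 = 0.6901
ρ < 1, so Jacobi converges

0.6901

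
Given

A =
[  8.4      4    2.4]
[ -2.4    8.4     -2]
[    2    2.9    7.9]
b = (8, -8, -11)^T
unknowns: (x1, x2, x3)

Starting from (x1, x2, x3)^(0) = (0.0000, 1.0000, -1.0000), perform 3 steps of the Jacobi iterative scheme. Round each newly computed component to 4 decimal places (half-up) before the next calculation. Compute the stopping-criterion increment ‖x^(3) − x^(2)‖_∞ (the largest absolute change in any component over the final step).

Iteration 1:
  x1 = (8 - (4)·1.0000 - (2.4)·-1.0000) / (8.4) = 0.7619
  x2 = (-8 - (-2.4)·0.0000 - (-2)·-1.0000) / (8.4) = -1.1905
  x3 = (-11 - (2)·0.0000 - (2.9)·1.0000) / (7.9) = -1.7595
Iteration 2:
  x1 = (8 - (4)·-1.1905 - (2.4)·-1.7595) / (8.4) = 2.0220
  x2 = (-8 - (-2.4)·0.7619 - (-2)·-1.7595) / (8.4) = -1.1536
  x3 = (-11 - (2)·0.7619 - (2.9)·-1.1905) / (7.9) = -1.1483
Iteration 3:
  x1 = (8 - (4)·-1.1536 - (2.4)·-1.1483) / (8.4) = 1.8298
  x2 = (-8 - (-2.4)·2.0220 - (-2)·-1.1483) / (8.4) = -0.6481
  x3 = (-11 - (2)·2.0220 - (2.9)·-1.1536) / (7.9) = -1.4808
Change: (-0.1922, 0.5055, -0.3325) → max |·| = 0.5055

0.5055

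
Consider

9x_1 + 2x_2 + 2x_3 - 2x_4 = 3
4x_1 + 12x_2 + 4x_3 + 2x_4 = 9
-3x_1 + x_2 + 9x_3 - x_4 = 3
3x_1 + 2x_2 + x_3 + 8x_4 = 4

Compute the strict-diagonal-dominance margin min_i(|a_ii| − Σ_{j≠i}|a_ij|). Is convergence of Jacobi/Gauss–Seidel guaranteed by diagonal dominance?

row 1: |9| − (2+2+2) = 3
row 2: |12| − (4+4+2) = 2
row 3: |9| − (3+1+1) = 4
row 4: |8| − (3+2+1) = 2
minimum over rows = 2 → strictly diagonally dominant (convergence guaranteed)

2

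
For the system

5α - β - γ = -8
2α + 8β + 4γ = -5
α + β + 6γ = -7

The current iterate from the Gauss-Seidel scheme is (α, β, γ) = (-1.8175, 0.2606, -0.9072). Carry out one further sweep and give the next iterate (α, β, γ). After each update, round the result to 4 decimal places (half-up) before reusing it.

One sweep:
  α = (-8 - (-1)·0.2606 - (-1)·-0.9072) / (5) = -1.7293
  β = (-5 - (2)·-1.7293 - (4)·-0.9072) / (8) = 0.2609
  γ = (-7 - (1)·-1.7293 - (1)·0.2609) / (6) = -0.9219

(-1.7293, 0.2609, -0.9219)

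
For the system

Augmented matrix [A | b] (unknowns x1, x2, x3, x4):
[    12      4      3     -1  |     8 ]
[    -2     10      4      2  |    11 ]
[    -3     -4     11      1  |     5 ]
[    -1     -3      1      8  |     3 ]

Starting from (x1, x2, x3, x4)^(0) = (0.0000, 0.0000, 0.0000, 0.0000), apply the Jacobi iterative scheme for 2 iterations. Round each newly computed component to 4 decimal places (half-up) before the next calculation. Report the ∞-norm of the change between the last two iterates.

Iteration 1:
  x1 = (8 - (4)·0.0000 - (3)·0.0000 - (-1)·0.0000) / (12) = 0.6667
  x2 = (11 - (-2)·0.0000 - (4)·0.0000 - (2)·0.0000) / (10) = 1.1000
  x3 = (5 - (-3)·0.0000 - (-4)·0.0000 - (1)·0.0000) / (11) = 0.4545
  x4 = (3 - (-1)·0.0000 - (-3)·0.0000 - (1)·0.0000) / (8) = 0.3750
Iteration 2:
  x1 = (8 - (4)·1.1000 - (3)·0.4545 - (-1)·0.3750) / (12) = 0.2176
  x2 = (11 - (-2)·0.6667 - (4)·0.4545 - (2)·0.3750) / (10) = 0.9765
  x3 = (5 - (-3)·0.6667 - (-4)·1.1000 - (1)·0.3750) / (11) = 1.0023
  x4 = (3 - (-1)·0.6667 - (-3)·1.1000 - (1)·0.4545) / (8) = 0.8140
Change: (-0.4491, -0.1235, 0.5478, 0.4390) → max |·| = 0.5478

0.5478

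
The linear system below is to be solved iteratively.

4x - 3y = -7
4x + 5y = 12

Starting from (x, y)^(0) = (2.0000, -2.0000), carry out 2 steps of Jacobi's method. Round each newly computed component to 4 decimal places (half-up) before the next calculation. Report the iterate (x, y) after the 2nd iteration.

(-1.1500, 5.0000)

Iteration 1:
  x = (-7 - (-3)·-2.0000) / (4) = -3.2500
  y = (12 - (4)·2.0000) / (5) = 0.8000
Iteration 2:
  x = (-7 - (-3)·0.8000) / (4) = -1.1500
  y = (12 - (4)·-3.2500) / (5) = 5.0000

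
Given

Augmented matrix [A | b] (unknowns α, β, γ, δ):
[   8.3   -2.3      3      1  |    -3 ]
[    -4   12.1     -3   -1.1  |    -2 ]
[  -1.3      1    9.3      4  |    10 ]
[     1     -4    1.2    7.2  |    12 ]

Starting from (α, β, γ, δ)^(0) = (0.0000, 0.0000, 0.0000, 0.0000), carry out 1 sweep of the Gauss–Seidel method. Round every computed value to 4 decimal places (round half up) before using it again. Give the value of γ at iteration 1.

Iteration 1:
  α = (-3 - (-2.3)·0.0000 - (3)·0.0000 - (1)·0.0000) / (8.3) = -0.3614
  β = (-2 - (-4)·-0.3614 - (-3)·0.0000 - (-1.1)·0.0000) / (12.1) = -0.2848
  γ = (10 - (-1.3)·-0.3614 - (1)·-0.2848 - (4)·0.0000) / (9.3) = 1.0554
  δ = (12 - (1)·-0.3614 - (-4)·-0.2848 - (1.2)·1.0554) / (7.2) = 1.3827

1.0554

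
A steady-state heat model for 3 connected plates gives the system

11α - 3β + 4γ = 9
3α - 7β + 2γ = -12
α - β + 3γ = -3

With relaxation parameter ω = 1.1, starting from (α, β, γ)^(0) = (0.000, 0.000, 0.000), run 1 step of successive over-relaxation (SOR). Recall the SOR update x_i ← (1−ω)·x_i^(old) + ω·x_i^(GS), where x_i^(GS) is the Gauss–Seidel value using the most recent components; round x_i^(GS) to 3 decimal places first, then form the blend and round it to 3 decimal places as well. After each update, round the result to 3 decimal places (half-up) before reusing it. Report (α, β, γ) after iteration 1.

(0.900, 2.310, -0.583)

Iteration 1:
  α: GS value = (9 - (-3)·0.000 - (4)·0.000) / (11) = 0.818;  α ← (1−ω)·0.000 + ω·0.818 = 0.900
  β: GS value = (-12 - (3)·0.900 - (2)·0.000) / (-7) = 2.100;  β ← (1−ω)·0.000 + ω·2.100 = 2.310
  γ: GS value = (-3 - (1)·0.900 - (-1)·2.310) / (3) = -0.530;  γ ← (1−ω)·0.000 + ω·-0.530 = -0.583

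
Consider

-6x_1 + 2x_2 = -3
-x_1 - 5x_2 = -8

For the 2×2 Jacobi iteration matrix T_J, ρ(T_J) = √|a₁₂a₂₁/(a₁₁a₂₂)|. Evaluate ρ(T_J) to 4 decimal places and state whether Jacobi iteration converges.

0.2582

a₁₂a₂₁/(a₁₁a₂₂) = (2)·(-1) / ((-6)·(-5)) = -0.066667
ρ = √|-0.066667| = √0.066667 = 0.2582
ρ < 1, so Jacobi converges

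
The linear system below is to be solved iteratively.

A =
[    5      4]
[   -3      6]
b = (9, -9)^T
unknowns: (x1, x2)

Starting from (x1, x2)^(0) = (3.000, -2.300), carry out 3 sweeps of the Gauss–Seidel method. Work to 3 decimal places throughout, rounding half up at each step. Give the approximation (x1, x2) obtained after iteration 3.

Iteration 1:
  x1 = (9 - (4)·-2.300) / (5) = 3.640
  x2 = (-9 - (-3)·3.640) / (6) = 0.320
Iteration 2:
  x1 = (9 - (4)·0.320) / (5) = 1.544
  x2 = (-9 - (-3)·1.544) / (6) = -0.728
Iteration 3:
  x1 = (9 - (4)·-0.728) / (5) = 2.382
  x2 = (-9 - (-3)·2.382) / (6) = -0.309

(2.382, -0.309)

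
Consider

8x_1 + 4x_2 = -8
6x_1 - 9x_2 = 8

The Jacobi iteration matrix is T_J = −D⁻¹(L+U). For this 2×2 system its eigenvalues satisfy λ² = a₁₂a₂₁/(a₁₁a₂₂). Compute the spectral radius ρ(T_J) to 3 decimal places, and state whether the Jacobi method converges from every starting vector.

0.577

a₁₂a₂₁/(a₁₁a₂₂) = (4)·(6) / ((8)·(-9)) = -0.333333
ρ = √|-0.333333| = √0.333333 = 0.577
ρ < 1, so Jacobi converges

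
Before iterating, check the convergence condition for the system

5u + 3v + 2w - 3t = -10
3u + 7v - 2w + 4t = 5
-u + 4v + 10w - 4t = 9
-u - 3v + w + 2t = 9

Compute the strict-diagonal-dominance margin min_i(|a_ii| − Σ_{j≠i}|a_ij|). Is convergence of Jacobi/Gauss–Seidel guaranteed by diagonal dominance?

row 1: |5| − (3+2+3) = -3
row 2: |7| − (3+2+4) = -2
row 3: |10| − (1+4+4) = 1
row 4: |2| − (1+3+1) = -3
minimum over rows = -3 → not strictly diagonally dominant

-3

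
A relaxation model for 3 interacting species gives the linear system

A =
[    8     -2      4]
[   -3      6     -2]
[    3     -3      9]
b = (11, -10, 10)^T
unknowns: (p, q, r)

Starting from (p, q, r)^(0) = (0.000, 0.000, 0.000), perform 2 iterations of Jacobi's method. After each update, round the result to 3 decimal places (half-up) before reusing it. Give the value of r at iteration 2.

0.097

Iteration 1:
  p = (11 - (-2)·0.000 - (4)·0.000) / (8) = 1.375
  q = (-10 - (-3)·0.000 - (-2)·0.000) / (6) = -1.667
  r = (10 - (3)·0.000 - (-3)·0.000) / (9) = 1.111
Iteration 2:
  p = (11 - (-2)·-1.667 - (4)·1.111) / (8) = 0.403
  q = (-10 - (-3)·1.375 - (-2)·1.111) / (6) = -0.609
  r = (10 - (3)·1.375 - (-3)·-1.667) / (9) = 0.097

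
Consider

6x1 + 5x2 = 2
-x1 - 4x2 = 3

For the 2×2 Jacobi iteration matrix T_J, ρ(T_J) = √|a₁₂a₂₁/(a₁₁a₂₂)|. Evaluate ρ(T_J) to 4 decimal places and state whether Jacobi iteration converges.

0.4564

a₁₂a₂₁/(a₁₁a₂₂) = (5)·(-1) / ((6)·(-4)) = 0.208333
ρ = √|0.208333| = √0.208333 = 0.4564
ρ < 1, so Jacobi converges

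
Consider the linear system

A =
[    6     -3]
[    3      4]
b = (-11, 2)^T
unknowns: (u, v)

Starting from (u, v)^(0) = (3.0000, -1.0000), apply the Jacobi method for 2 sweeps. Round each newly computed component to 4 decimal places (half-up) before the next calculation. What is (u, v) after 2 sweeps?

Iteration 1:
  u = (-11 - (-3)·-1.0000) / (6) = -2.3333
  v = (2 - (3)·3.0000) / (4) = -1.7500
Iteration 2:
  u = (-11 - (-3)·-1.7500) / (6) = -2.7083
  v = (2 - (3)·-2.3333) / (4) = 2.2500

(-2.7083, 2.2500)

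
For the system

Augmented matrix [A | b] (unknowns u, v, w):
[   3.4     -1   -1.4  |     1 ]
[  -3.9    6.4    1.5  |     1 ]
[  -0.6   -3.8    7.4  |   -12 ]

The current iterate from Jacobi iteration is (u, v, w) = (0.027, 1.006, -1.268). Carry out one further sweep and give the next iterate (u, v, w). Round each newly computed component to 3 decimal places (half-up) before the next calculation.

One sweep:
  u = (1 - (-1)·1.006 - (-1.4)·-1.268) / (3.4) = 0.068
  v = (1 - (-3.9)·0.027 - (1.5)·-1.268) / (6.4) = 0.470
  w = (-12 - (-0.6)·0.027 - (-3.8)·1.006) / (7.4) = -1.103

(0.068, 0.470, -1.103)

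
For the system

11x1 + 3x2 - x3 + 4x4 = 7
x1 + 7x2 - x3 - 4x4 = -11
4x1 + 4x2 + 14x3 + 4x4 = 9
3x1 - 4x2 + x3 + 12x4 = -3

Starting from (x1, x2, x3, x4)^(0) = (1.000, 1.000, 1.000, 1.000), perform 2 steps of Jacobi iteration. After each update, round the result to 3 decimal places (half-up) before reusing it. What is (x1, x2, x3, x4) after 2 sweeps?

(0.981, -1.758, 0.974, -0.588)

Iteration 1:
  x1 = (7 - (3)·1.000 - (-1)·1.000 - (4)·1.000) / (11) = 0.091
  x2 = (-11 - (1)·1.000 - (-1)·1.000 - (-4)·1.000) / (7) = -1.000
  x3 = (9 - (4)·1.000 - (4)·1.000 - (4)·1.000) / (14) = -0.214
  x4 = (-3 - (3)·1.000 - (-4)·1.000 - (1)·1.000) / (12) = -0.250
Iteration 2:
  x1 = (7 - (3)·-1.000 - (-1)·-0.214 - (4)·-0.250) / (11) = 0.981
  x2 = (-11 - (1)·0.091 - (-1)·-0.214 - (-4)·-0.250) / (7) = -1.758
  x3 = (9 - (4)·0.091 - (4)·-1.000 - (4)·-0.250) / (14) = 0.974
  x4 = (-3 - (3)·0.091 - (-4)·-1.000 - (1)·-0.214) / (12) = -0.588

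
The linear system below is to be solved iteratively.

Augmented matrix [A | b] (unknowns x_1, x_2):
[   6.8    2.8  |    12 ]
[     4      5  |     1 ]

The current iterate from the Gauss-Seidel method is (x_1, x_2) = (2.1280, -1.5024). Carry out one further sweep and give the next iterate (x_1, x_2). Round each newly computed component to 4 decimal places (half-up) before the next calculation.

One sweep:
  x_1 = (12 - (2.8)·-1.5024) / (6.8) = 2.3833
  x_2 = (1 - (4)·2.3833) / (5) = -1.7066

(2.3833, -1.7066)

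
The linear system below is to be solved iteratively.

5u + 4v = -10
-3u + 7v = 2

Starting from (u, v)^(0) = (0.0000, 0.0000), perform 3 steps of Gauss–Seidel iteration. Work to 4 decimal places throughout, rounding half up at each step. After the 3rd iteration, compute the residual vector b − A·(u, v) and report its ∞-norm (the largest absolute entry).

Iteration 1:
  u = (-10 - (4)·0.0000) / (5) = -2.0000
  v = (2 - (-3)·-2.0000) / (7) = -0.5714
Iteration 2:
  u = (-10 - (4)·-0.5714) / (5) = -1.5429
  v = (2 - (-3)·-1.5429) / (7) = -0.3755
Iteration 3:
  u = (-10 - (4)·-0.3755) / (5) = -1.6996
  v = (2 - (-3)·-1.6996) / (7) = -0.4427
Residual b − A·x = (0.2688, 0.0001); ∞-norm = 0.2688

0.2688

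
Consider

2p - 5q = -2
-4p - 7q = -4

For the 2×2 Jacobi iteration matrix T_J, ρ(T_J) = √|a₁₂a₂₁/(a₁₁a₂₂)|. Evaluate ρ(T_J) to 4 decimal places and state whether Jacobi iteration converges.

a₁₂a₂₁/(a₁₁a₂₂) = (-5)·(-4) / ((2)·(-7)) = -1.428571
ρ = √|-1.428571| = √1.428571 = 1.1952
ρ > 1, so Jacobi diverges

1.1952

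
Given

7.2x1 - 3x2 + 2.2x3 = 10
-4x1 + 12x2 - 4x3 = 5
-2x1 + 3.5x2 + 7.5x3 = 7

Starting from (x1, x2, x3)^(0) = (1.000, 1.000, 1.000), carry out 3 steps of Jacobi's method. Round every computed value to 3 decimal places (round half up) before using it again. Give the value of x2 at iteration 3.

Iteration 1:
  x1 = (10 - (-3)·1.000 - (2.2)·1.000) / (7.2) = 1.500
  x2 = (5 - (-4)·1.000 - (-4)·1.000) / (12) = 1.083
  x3 = (7 - (-2)·1.000 - (3.5)·1.000) / (7.5) = 0.733
Iteration 2:
  x1 = (10 - (-3)·1.083 - (2.2)·0.733) / (7.2) = 1.616
  x2 = (5 - (-4)·1.500 - (-4)·0.733) / (12) = 1.161
  x3 = (7 - (-2)·1.500 - (3.5)·1.083) / (7.5) = 0.828
Iteration 3:
  x1 = (10 - (-3)·1.161 - (2.2)·0.828) / (7.2) = 1.620
  x2 = (5 - (-4)·1.616 - (-4)·0.828) / (12) = 1.231
  x3 = (7 - (-2)·1.616 - (3.5)·1.161) / (7.5) = 0.822

1.231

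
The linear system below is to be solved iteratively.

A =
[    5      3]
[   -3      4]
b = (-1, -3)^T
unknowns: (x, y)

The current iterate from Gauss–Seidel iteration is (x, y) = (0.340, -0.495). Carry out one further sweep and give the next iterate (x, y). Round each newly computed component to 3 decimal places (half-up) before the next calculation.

One sweep:
  x = (-1 - (3)·-0.495) / (5) = 0.097
  y = (-3 - (-3)·0.097) / (4) = -0.677

(0.097, -0.677)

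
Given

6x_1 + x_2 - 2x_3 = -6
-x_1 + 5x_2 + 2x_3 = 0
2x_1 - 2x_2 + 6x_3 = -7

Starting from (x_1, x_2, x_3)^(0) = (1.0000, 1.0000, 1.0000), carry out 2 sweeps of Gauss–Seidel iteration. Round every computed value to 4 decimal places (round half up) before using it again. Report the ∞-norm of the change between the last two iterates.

Iteration 1:
  x_1 = (-6 - (1)·1.0000 - (-2)·1.0000) / (6) = -0.8333
  x_2 = (0 - (-1)·-0.8333 - (2)·1.0000) / (5) = -0.5667
  x_3 = (-7 - (2)·-0.8333 - (-2)·-0.5667) / (6) = -1.0778
Iteration 2:
  x_1 = (-6 - (1)·-0.5667 - (-2)·-1.0778) / (6) = -1.2648
  x_2 = (0 - (-1)·-1.2648 - (2)·-1.0778) / (5) = 0.1782
  x_3 = (-7 - (2)·-1.2648 - (-2)·0.1782) / (6) = -0.6857
Change: (-0.4315, 0.7449, 0.3921) → max |·| = 0.7449

0.7449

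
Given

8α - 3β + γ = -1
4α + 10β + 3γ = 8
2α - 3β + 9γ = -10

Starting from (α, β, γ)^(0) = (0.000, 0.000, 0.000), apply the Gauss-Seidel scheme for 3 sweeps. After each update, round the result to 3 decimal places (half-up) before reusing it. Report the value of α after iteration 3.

0.329

Iteration 1:
  α = (-1 - (-3)·0.000 - (1)·0.000) / (8) = -0.125
  β = (8 - (4)·-0.125 - (3)·0.000) / (10) = 0.850
  γ = (-10 - (2)·-0.125 - (-3)·0.850) / (9) = -0.800
Iteration 2:
  α = (-1 - (-3)·0.850 - (1)·-0.800) / (8) = 0.294
  β = (8 - (4)·0.294 - (3)·-0.800) / (10) = 0.922
  γ = (-10 - (2)·0.294 - (-3)·0.922) / (9) = -0.869
Iteration 3:
  α = (-1 - (-3)·0.922 - (1)·-0.869) / (8) = 0.329
  β = (8 - (4)·0.329 - (3)·-0.869) / (10) = 0.929
  γ = (-10 - (2)·0.329 - (-3)·0.929) / (9) = -0.875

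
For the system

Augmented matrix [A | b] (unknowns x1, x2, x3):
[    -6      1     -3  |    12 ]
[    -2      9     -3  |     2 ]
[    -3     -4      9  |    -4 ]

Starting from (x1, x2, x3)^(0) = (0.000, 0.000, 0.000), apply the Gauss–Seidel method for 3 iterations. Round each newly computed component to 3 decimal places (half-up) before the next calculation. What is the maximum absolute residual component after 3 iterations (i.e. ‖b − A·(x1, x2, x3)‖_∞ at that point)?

0.075

Iteration 1:
  x1 = (12 - (1)·0.000 - (-3)·0.000) / (-6) = -2.000
  x2 = (2 - (-2)·-2.000 - (-3)·0.000) / (9) = -0.222
  x3 = (-4 - (-3)·-2.000 - (-4)·-0.222) / (9) = -1.210
Iteration 2:
  x1 = (12 - (1)·-0.222 - (-3)·-1.210) / (-6) = -1.432
  x2 = (2 - (-2)·-1.432 - (-3)·-1.210) / (9) = -0.499
  x3 = (-4 - (-3)·-1.432 - (-4)·-0.499) / (9) = -1.144
Iteration 3:
  x1 = (12 - (1)·-0.499 - (-3)·-1.144) / (-6) = -1.511
  x2 = (2 - (-2)·-1.511 - (-3)·-1.144) / (9) = -0.495
  x3 = (-4 - (-3)·-1.511 - (-4)·-0.495) / (9) = -1.168
Residual b − A·x = (-0.075, -0.071, -0.001); ∞-norm = 0.075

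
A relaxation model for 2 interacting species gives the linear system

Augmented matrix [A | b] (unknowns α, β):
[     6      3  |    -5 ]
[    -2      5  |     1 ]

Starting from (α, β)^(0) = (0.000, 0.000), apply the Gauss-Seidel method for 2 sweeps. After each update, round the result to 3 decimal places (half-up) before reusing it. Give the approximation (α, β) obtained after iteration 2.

Iteration 1:
  α = (-5 - (3)·0.000) / (6) = -0.833
  β = (1 - (-2)·-0.833) / (5) = -0.133
Iteration 2:
  α = (-5 - (3)·-0.133) / (6) = -0.767
  β = (1 - (-2)·-0.767) / (5) = -0.107

(-0.767, -0.107)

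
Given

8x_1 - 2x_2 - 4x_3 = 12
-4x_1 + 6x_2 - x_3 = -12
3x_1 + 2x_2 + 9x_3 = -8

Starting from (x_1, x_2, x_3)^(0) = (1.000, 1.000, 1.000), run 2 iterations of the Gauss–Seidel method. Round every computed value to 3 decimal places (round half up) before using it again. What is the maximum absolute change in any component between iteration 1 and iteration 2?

Iteration 1:
  x_1 = (12 - (-2)·1.000 - (-4)·1.000) / (8) = 2.250
  x_2 = (-12 - (-4)·2.250 - (-1)·1.000) / (6) = -0.333
  x_3 = (-8 - (3)·2.250 - (2)·-0.333) / (9) = -1.565
Iteration 2:
  x_1 = (12 - (-2)·-0.333 - (-4)·-1.565) / (8) = 0.634
  x_2 = (-12 - (-4)·0.634 - (-1)·-1.565) / (6) = -1.838
  x_3 = (-8 - (3)·0.634 - (2)·-1.838) / (9) = -0.692
Change: (-1.616, -1.505, 0.873) → max |·| = 1.616

1.616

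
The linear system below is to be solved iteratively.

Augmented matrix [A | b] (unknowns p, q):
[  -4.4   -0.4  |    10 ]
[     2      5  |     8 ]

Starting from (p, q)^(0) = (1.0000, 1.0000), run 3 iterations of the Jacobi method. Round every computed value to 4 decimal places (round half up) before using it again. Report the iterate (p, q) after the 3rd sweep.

(-2.5041, 2.5527)

Iteration 1:
  p = (10 - (-0.4)·1.0000) / (-4.4) = -2.3636
  q = (8 - (2)·1.0000) / (5) = 1.2000
Iteration 2:
  p = (10 - (-0.4)·1.2000) / (-4.4) = -2.3818
  q = (8 - (2)·-2.3636) / (5) = 2.5454
Iteration 3:
  p = (10 - (-0.4)·2.5454) / (-4.4) = -2.5041
  q = (8 - (2)·-2.3818) / (5) = 2.5527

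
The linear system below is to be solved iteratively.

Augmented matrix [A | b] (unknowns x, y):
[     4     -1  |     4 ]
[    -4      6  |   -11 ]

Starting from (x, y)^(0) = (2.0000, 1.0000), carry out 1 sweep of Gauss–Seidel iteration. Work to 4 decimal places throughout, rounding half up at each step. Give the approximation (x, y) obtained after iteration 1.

(1.2500, -1.0000)

Iteration 1:
  x = (4 - (-1)·1.0000) / (4) = 1.2500
  y = (-11 - (-4)·1.2500) / (6) = -1.0000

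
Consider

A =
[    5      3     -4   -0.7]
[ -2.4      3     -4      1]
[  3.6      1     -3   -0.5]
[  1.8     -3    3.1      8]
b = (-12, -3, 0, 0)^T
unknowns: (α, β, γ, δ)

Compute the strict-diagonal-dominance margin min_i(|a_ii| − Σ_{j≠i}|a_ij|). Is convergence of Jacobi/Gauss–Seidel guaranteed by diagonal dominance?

-4.4

row 1: |5| − (3+4+0.7) = -2.7
row 2: |3| − (2.4+4+1) = -4.4
row 3: |-3| − (3.6+1+0.5) = -2.1
row 4: |8| − (1.8+3+3.1) = 0.1
minimum over rows = -4.4 → not strictly diagonally dominant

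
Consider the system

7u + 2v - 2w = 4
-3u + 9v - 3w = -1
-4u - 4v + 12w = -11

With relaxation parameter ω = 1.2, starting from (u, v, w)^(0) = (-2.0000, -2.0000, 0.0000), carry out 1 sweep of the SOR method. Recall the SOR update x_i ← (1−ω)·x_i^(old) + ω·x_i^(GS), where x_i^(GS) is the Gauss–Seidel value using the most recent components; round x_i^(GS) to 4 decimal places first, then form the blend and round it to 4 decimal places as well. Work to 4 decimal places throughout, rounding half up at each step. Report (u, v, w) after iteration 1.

(1.7715, 0.9753, -0.0013)

Iteration 1:
  u: GS value = (4 - (2)·-2.0000 - (-2)·0.0000) / (7) = 1.1429;  u ← (1−ω)·-2.0000 + ω·1.1429 = 1.7715
  v: GS value = (-1 - (-3)·1.7715 - (-3)·0.0000) / (9) = 0.4794;  v ← (1−ω)·-2.0000 + ω·0.4794 = 0.9753
  w: GS value = (-11 - (-4)·1.7715 - (-4)·0.9753) / (12) = -0.0011;  w ← (1−ω)·0.0000 + ω·-0.0011 = -0.0013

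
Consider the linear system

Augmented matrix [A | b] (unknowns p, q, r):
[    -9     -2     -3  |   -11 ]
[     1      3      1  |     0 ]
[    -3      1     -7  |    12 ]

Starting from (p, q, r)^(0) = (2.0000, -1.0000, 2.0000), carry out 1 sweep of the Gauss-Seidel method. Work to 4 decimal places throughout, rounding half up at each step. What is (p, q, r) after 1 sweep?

(0.7778, -0.9259, -2.1799)

Iteration 1:
  p = (-11 - (-2)·-1.0000 - (-3)·2.0000) / (-9) = 0.7778
  q = (0 - (1)·0.7778 - (1)·2.0000) / (3) = -0.9259
  r = (12 - (-3)·0.7778 - (1)·-0.9259) / (-7) = -2.1799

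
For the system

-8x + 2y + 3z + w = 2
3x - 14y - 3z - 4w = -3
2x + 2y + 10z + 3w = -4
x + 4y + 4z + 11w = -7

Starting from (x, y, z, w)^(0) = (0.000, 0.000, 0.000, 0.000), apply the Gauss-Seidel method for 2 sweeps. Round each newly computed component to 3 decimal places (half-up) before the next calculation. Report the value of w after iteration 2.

Iteration 1:
  x = (2 - (2)·0.000 - (3)·0.000 - (1)·0.000) / (-8) = -0.250
  y = (-3 - (3)·-0.250 - (-3)·0.000 - (-4)·0.000) / (-14) = 0.161
  z = (-4 - (2)·-0.250 - (2)·0.161 - (3)·0.000) / (10) = -0.382
  w = (-7 - (1)·-0.250 - (4)·0.161 - (4)·-0.382) / (11) = -0.533
Iteration 2:
  x = (2 - (2)·0.161 - (3)·-0.382 - (1)·-0.533) / (-8) = -0.420
  y = (-3 - (3)·-0.420 - (-3)·-0.382 - (-4)·-0.533) / (-14) = 0.358
  z = (-4 - (2)·-0.420 - (2)·0.358 - (3)·-0.533) / (10) = -0.228
  w = (-7 - (1)·-0.420 - (4)·0.358 - (4)·-0.228) / (11) = -0.645

-0.645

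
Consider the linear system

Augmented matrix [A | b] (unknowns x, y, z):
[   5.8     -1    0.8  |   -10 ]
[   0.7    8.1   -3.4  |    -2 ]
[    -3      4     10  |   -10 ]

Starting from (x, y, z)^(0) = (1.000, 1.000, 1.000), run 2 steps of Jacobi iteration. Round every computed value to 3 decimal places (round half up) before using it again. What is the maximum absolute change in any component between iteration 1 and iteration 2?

Iteration 1:
  x = (-10 - (-1)·1.000 - (0.8)·1.000) / (5.8) = -1.690
  y = (-2 - (0.7)·1.000 - (-3.4)·1.000) / (8.1) = 0.086
  z = (-10 - (-3)·1.000 - (4)·1.000) / (10) = -1.100
Iteration 2:
  x = (-10 - (-1)·0.086 - (0.8)·-1.100) / (5.8) = -1.558
  y = (-2 - (0.7)·-1.690 - (-3.4)·-1.100) / (8.1) = -0.563
  z = (-10 - (-3)·-1.690 - (4)·0.086) / (10) = -1.541
Change: (0.132, -0.649, -0.441) → max |·| = 0.649

0.649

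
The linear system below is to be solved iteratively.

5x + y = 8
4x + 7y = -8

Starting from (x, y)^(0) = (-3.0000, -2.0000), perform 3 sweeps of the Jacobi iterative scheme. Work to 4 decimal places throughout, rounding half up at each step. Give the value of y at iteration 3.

Iteration 1:
  x = (8 - (1)·-2.0000) / (5) = 2.0000
  y = (-8 - (4)·-3.0000) / (7) = 0.5714
Iteration 2:
  x = (8 - (1)·0.5714) / (5) = 1.4857
  y = (-8 - (4)·2.0000) / (7) = -2.2857
Iteration 3:
  x = (8 - (1)·-2.2857) / (5) = 2.0571
  y = (-8 - (4)·1.4857) / (7) = -1.9918

-1.9918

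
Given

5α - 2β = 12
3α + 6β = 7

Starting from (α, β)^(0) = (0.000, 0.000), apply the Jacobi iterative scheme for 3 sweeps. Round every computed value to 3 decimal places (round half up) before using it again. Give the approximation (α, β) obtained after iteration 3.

(2.387, -0.267)

Iteration 1:
  α = (12 - (-2)·0.000) / (5) = 2.400
  β = (7 - (3)·0.000) / (6) = 1.167
Iteration 2:
  α = (12 - (-2)·1.167) / (5) = 2.867
  β = (7 - (3)·2.400) / (6) = -0.033
Iteration 3:
  α = (12 - (-2)·-0.033) / (5) = 2.387
  β = (7 - (3)·2.867) / (6) = -0.267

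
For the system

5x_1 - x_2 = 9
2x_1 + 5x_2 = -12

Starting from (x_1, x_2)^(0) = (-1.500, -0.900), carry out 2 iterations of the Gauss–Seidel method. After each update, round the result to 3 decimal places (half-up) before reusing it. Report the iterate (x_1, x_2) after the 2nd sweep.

Iteration 1:
  x_1 = (9 - (-1)·-0.900) / (5) = 1.620
  x_2 = (-12 - (2)·1.620) / (5) = -3.048
Iteration 2:
  x_1 = (9 - (-1)·-3.048) / (5) = 1.190
  x_2 = (-12 - (2)·1.190) / (5) = -2.876

(1.190, -2.876)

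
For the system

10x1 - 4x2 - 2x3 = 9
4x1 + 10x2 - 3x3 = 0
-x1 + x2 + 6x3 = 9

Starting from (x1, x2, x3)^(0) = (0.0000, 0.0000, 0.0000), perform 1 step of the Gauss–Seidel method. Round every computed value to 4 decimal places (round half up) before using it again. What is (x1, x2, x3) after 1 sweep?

(0.9000, -0.3600, 1.7100)

Iteration 1:
  x1 = (9 - (-4)·0.0000 - (-2)·0.0000) / (10) = 0.9000
  x2 = (0 - (4)·0.9000 - (-3)·0.0000) / (10) = -0.3600
  x3 = (9 - (-1)·0.9000 - (1)·-0.3600) / (6) = 1.7100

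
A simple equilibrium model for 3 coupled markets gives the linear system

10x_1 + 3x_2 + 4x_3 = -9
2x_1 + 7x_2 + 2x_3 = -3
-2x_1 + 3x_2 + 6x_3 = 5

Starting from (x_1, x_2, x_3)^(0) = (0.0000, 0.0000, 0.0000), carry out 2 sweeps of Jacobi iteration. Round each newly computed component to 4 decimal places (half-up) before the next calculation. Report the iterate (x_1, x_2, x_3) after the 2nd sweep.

(-1.1047, -0.4095, 0.7476)

Iteration 1:
  x_1 = (-9 - (3)·0.0000 - (4)·0.0000) / (10) = -0.9000
  x_2 = (-3 - (2)·0.0000 - (2)·0.0000) / (7) = -0.4286
  x_3 = (5 - (-2)·0.0000 - (3)·0.0000) / (6) = 0.8333
Iteration 2:
  x_1 = (-9 - (3)·-0.4286 - (4)·0.8333) / (10) = -1.1047
  x_2 = (-3 - (2)·-0.9000 - (2)·0.8333) / (7) = -0.4095
  x_3 = (5 - (-2)·-0.9000 - (3)·-0.4286) / (6) = 0.7476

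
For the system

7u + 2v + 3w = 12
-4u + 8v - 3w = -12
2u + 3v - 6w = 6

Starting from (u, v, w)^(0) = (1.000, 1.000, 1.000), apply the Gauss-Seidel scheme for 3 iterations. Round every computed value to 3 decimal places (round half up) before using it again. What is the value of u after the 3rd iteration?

2.168

Iteration 1:
  u = (12 - (2)·1.000 - (3)·1.000) / (7) = 1.000
  v = (-12 - (-4)·1.000 - (-3)·1.000) / (8) = -0.625
  w = (6 - (2)·1.000 - (3)·-0.625) / (-6) = -0.979
Iteration 2:
  u = (12 - (2)·-0.625 - (3)·-0.979) / (7) = 2.312
  v = (-12 - (-4)·2.312 - (-3)·-0.979) / (8) = -0.711
  w = (6 - (2)·2.312 - (3)·-0.711) / (-6) = -0.585
Iteration 3:
  u = (12 - (2)·-0.711 - (3)·-0.585) / (7) = 2.168
  v = (-12 - (-4)·2.168 - (-3)·-0.585) / (8) = -0.635
  w = (6 - (2)·2.168 - (3)·-0.635) / (-6) = -0.595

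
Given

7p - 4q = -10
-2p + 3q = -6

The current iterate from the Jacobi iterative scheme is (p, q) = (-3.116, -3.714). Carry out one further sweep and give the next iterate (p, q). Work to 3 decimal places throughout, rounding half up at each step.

(-3.551, -4.077)

One sweep:
  p = (-10 - (-4)·-3.714) / (7) = -3.551
  q = (-6 - (-2)·-3.116) / (3) = -4.077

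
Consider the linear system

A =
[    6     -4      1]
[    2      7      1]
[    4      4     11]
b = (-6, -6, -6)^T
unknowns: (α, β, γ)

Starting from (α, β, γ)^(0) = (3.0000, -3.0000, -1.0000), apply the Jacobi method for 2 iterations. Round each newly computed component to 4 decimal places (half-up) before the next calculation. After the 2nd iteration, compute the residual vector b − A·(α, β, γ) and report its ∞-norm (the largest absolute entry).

Iteration 1:
  α = (-6 - (-4)·-3.0000 - (1)·-1.0000) / (6) = -2.8333
  β = (-6 - (2)·3.0000 - (1)·-1.0000) / (7) = -1.5714
  γ = (-6 - (4)·3.0000 - (4)·-3.0000) / (11) = -0.5455
Iteration 2:
  α = (-6 - (-4)·-1.5714 - (1)·-0.5455) / (6) = -1.9567
  β = (-6 - (2)·-2.8333 - (1)·-0.5455) / (7) = 0.0303
  γ = (-6 - (4)·-2.8333 - (4)·-1.5714) / (11) = 1.0563
Residual b − A·x = (4.8051, -3.3550, -9.9137); ∞-norm = 9.9137

9.9137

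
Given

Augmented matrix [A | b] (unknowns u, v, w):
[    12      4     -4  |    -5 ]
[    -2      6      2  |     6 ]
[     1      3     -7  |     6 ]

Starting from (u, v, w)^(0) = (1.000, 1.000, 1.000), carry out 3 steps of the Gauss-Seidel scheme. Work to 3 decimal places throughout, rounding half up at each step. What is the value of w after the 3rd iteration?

-0.612

Iteration 1:
  u = (-5 - (4)·1.000 - (-4)·1.000) / (12) = -0.417
  v = (6 - (-2)·-0.417 - (2)·1.000) / (6) = 0.528
  w = (6 - (1)·-0.417 - (3)·0.528) / (-7) = -0.690
Iteration 2:
  u = (-5 - (4)·0.528 - (-4)·-0.690) / (12) = -0.823
  v = (6 - (-2)·-0.823 - (2)·-0.690) / (6) = 0.956
  w = (6 - (1)·-0.823 - (3)·0.956) / (-7) = -0.565
Iteration 3:
  u = (-5 - (4)·0.956 - (-4)·-0.565) / (12) = -0.924
  v = (6 - (-2)·-0.924 - (2)·-0.565) / (6) = 0.880
  w = (6 - (1)·-0.924 - (3)·0.880) / (-7) = -0.612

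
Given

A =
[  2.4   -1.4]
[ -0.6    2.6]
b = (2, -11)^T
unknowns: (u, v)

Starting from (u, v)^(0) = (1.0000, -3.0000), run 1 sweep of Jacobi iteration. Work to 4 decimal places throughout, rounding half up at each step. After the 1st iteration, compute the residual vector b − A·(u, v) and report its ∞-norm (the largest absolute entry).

Iteration 1:
  u = (2 - (-1.4)·-3.0000) / (2.4) = -0.9167
  v = (-11 - (-0.6)·1.0000) / (2.6) = -4.0000
Residual b − A·x = (-1.3999, -1.1500); ∞-norm = 1.3999

1.3999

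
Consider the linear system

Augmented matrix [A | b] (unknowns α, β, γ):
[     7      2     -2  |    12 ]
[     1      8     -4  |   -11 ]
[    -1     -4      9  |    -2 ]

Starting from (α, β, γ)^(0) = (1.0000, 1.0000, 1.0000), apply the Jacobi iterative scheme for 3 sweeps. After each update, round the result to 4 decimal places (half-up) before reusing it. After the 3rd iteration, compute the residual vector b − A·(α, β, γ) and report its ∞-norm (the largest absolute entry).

1.9200

Iteration 1:
  α = (12 - (2)·1.0000 - (-2)·1.0000) / (7) = 1.7143
  β = (-11 - (1)·1.0000 - (-4)·1.0000) / (8) = -1.0000
  γ = (-2 - (-1)·1.0000 - (-4)·1.0000) / (9) = 0.3333
Iteration 2:
  α = (12 - (2)·-1.0000 - (-2)·0.3333) / (7) = 2.0952
  β = (-11 - (1)·1.7143 - (-4)·0.3333) / (8) = -1.4226
  γ = (-2 - (-1)·1.7143 - (-4)·-1.0000) / (9) = -0.4762
Iteration 3:
  α = (12 - (2)·-1.4226 - (-2)·-0.4762) / (7) = 1.9847
  β = (-11 - (1)·2.0952 - (-4)·-0.4762) / (8) = -1.8750
  γ = (-2 - (-1)·2.0952 - (-4)·-1.4226) / (9) = -0.6217
Residual b − A·x = (0.6137, -0.4715, -1.9200); ∞-norm = 1.9200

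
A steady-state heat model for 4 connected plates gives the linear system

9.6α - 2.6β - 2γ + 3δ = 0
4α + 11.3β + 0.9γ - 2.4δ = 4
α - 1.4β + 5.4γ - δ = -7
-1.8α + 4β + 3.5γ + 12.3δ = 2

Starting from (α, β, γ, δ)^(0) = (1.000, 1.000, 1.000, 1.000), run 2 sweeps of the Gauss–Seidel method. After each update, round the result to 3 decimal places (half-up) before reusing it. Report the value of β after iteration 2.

0.581

Iteration 1:
  α = (0 - (-2.6)·1.000 - (-2)·1.000 - (3)·1.000) / (9.6) = 0.167
  β = (4 - (4)·0.167 - (0.9)·1.000 - (-2.4)·1.000) / (11.3) = 0.428
  γ = (-7 - (1)·0.167 - (-1.4)·0.428 - (-1)·1.000) / (5.4) = -1.031
  δ = (2 - (-1.8)·0.167 - (4)·0.428 - (3.5)·-1.031) / (12.3) = 0.341
Iteration 2:
  α = (0 - (-2.6)·0.428 - (-2)·-1.031 - (3)·0.341) / (9.6) = -0.205
  β = (4 - (4)·-0.205 - (0.9)·-1.031 - (-2.4)·0.341) / (11.3) = 0.581
  γ = (-7 - (1)·-0.205 - (-1.4)·0.581 - (-1)·0.341) / (5.4) = -1.045
  δ = (2 - (-1.8)·-0.205 - (4)·0.581 - (3.5)·-1.045) / (12.3) = 0.241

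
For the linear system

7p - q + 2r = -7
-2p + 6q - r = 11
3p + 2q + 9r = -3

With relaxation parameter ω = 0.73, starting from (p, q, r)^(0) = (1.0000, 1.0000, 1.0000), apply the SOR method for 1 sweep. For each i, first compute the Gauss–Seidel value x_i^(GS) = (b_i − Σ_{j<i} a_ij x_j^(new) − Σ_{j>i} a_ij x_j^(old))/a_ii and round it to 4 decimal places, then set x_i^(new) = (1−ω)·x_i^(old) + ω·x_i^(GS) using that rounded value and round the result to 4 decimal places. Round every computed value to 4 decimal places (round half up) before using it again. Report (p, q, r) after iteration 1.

Iteration 1:
  p: GS value = (-7 - (-1)·1.0000 - (2)·1.0000) / (7) = -1.1429;  p ← (1−ω)·1.0000 + ω·-1.1429 = -0.5643
  q: GS value = (11 - (-2)·-0.5643 - (-1)·1.0000) / (6) = 1.8119;  q ← (1−ω)·1.0000 + ω·1.8119 = 1.5927
  r: GS value = (-3 - (3)·-0.5643 - (2)·1.5927) / (9) = -0.4992;  r ← (1−ω)·1.0000 + ω·-0.4992 = -0.0944

(-0.5643, 1.5927, -0.0944)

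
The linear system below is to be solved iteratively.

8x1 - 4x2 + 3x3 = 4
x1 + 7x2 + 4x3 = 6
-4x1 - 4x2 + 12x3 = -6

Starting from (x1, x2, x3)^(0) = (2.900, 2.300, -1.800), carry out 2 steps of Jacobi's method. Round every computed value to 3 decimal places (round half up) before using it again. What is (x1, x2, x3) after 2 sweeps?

(0.773, -0.180, 0.765)

Iteration 1:
  x1 = (4 - (-4)·2.300 - (3)·-1.800) / (8) = 2.325
  x2 = (6 - (1)·2.900 - (4)·-1.800) / (7) = 1.471
  x3 = (-6 - (-4)·2.900 - (-4)·2.300) / (12) = 1.233
Iteration 2:
  x1 = (4 - (-4)·1.471 - (3)·1.233) / (8) = 0.773
  x2 = (6 - (1)·2.325 - (4)·1.233) / (7) = -0.180
  x3 = (-6 - (-4)·2.325 - (-4)·1.471) / (12) = 0.765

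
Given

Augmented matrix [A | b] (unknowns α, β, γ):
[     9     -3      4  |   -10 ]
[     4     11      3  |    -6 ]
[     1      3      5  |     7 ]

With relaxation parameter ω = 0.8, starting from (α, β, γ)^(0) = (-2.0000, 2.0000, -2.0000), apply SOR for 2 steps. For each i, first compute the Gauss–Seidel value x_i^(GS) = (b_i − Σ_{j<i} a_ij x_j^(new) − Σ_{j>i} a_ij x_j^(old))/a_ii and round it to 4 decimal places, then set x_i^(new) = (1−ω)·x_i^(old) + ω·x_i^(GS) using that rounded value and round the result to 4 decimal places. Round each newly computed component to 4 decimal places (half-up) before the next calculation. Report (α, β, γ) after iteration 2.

(-0.9757, -0.1853, 1.4708)

Iteration 1:
  α: GS value = (-10 - (-3)·2.0000 - (4)·-2.0000) / (9) = 0.4444;  α ← (1−ω)·-2.0000 + ω·0.4444 = -0.0445
  β: GS value = (-6 - (4)·-0.0445 - (3)·-2.0000) / (11) = 0.0162;  β ← (1−ω)·2.0000 + ω·0.0162 = 0.4130
  γ: GS value = (7 - (1)·-0.0445 - (3)·0.4130) / (5) = 1.1611;  γ ← (1−ω)·-2.0000 + ω·1.1611 = 0.5289
Iteration 2:
  α: GS value = (-10 - (-3)·0.4130 - (4)·0.5289) / (9) = -1.2085;  α ← (1−ω)·-0.0445 + ω·-1.2085 = -0.9757
  β: GS value = (-6 - (4)·-0.9757 - (3)·0.5289) / (11) = -0.3349;  β ← (1−ω)·0.4130 + ω·-0.3349 = -0.1853
  γ: GS value = (7 - (1)·-0.9757 - (3)·-0.1853) / (5) = 1.7063;  γ ← (1−ω)·0.5289 + ω·1.7063 = 1.4708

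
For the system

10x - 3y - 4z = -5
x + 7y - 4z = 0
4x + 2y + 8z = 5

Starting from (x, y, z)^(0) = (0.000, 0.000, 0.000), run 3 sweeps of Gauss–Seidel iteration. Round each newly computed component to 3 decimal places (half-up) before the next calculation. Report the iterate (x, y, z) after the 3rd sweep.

Iteration 1:
  x = (-5 - (-3)·0.000 - (-4)·0.000) / (10) = -0.500
  y = (0 - (1)·-0.500 - (-4)·0.000) / (7) = 0.071
  z = (5 - (4)·-0.500 - (2)·0.071) / (8) = 0.857
Iteration 2:
  x = (-5 - (-3)·0.071 - (-4)·0.857) / (10) = -0.136
  y = (0 - (1)·-0.136 - (-4)·0.857) / (7) = 0.509
  z = (5 - (4)·-0.136 - (2)·0.509) / (8) = 0.566
Iteration 3:
  x = (-5 - (-3)·0.509 - (-4)·0.566) / (10) = -0.121
  y = (0 - (1)·-0.121 - (-4)·0.566) / (7) = 0.341
  z = (5 - (4)·-0.121 - (2)·0.341) / (8) = 0.600

(-0.121, 0.341, 0.600)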